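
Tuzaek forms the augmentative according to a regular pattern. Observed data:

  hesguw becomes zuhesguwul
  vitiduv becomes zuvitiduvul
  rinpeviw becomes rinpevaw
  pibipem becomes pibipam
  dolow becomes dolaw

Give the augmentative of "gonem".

"gonem" has last vowel 'e'. The one such stem in the data (pibipem → pibipam) changes the last vowel to 'a' (as do rinpeviw, dolow), so the same rule applies.
The other pattern: stems whose last vowel is 'u' add zu- … -ul around the stem.
So gonem → gonam.

gonam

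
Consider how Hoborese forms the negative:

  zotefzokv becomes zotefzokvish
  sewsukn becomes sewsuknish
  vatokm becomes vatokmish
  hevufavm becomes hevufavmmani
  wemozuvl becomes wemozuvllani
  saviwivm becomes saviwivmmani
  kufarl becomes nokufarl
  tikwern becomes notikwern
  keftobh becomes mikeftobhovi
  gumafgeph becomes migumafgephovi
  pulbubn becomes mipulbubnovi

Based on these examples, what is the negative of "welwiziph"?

miwelwiziphovi

vatokm and hevufavm both end in -m yet inflect differently (vatokmish, hevufavmmani), so the final letter is not what conditions the rule; the second-to-last letter is.
"welwiziph" has second-to-last letter 'p'. The one such stem in the data (gumafgeph → migumafgephovi) adds mi- … -ovi around the stem, so the same rule applies.
The other patterns: stems whose second-to-last letter is 'k' add -ish; stems whose second-to-last letter is 'v' double the final consonant and add -ani; stems whose second-to-last letter is 'r' add the prefix no-.
So welwiziph → miwelwiziphovi.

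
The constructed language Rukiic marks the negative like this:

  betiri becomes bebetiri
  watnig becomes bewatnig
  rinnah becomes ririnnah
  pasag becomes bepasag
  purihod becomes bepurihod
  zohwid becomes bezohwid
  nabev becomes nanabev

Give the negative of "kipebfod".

bekipebfod

"kipebfod" ends in -d. The stems ending in -d (zohwid → bezohwid, purihod → bepurihod) add the prefix be-.
The other pattern: stems ending in -h, -i or -v repeat the first consonant+vowel as a prefix.
So kipebfod → bekipebfod.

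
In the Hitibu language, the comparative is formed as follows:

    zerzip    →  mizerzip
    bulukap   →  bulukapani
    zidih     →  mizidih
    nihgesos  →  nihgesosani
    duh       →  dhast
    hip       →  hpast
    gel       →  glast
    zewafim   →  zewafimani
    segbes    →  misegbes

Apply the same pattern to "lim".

duh and zidih both end in -h yet inflect differently (dhast, mizidih), so the final letter is not what conditions the rule; the number of vowels is.
"lim" has 1 vowel. The stems with 1 vowel (duh → dhast, gel → glast, hip → hpast) delete the last vowel and add -ast.
The other patterns: stems with 2 vowels add the prefix mi-; stems with 3 vowels add -ani.
So lim → lmast.

lmast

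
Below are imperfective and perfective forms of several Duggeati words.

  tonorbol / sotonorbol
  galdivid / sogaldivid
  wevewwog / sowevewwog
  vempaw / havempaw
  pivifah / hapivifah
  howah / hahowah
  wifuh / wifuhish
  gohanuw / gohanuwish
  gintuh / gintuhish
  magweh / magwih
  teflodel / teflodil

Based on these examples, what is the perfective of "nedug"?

pivifah and wifuh both end in -h yet inflect differently (hapivifah, wifuhish), so the final letter is not what conditions the rule; the last vowel is.
"nedug" has last vowel 'u'. The stems whose last vowel is 'u' (wifuh → wifuhish, gohanuw → gohanuwish, gintuh → gintuhish) add -ish.
So nedug → nedugish.

nedugish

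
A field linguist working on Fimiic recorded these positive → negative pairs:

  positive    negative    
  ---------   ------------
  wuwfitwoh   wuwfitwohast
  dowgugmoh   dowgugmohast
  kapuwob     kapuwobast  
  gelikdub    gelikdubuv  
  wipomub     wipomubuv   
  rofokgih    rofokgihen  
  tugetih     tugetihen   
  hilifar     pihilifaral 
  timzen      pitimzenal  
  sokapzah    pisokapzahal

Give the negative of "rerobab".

kapuwob and gelikdub both end in -b yet inflect differently (kapuwobast, gelikdubuv), so the final letter is not what conditions the rule; the last vowel is.
"rerobab" has last vowel 'a'. The stems whose last vowel is 'a' (hilifar → pihilifaral, sokapzah → pisokapzahal) add pi- … -al around the stem.
The other patterns: stems whose last vowel is 'o' add -ast; stems whose last vowel is 'u' add -uv; stems whose last vowel is 'i' add -en.
So rerobab → pirerobabal.

pirerobabal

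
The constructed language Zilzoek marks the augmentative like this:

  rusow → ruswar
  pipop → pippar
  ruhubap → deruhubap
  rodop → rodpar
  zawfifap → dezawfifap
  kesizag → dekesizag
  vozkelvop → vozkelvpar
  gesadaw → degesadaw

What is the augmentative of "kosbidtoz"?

kosbidtzar

ruhubap and rodop both end in -p yet inflect differently (deruhubap, rodpar), so the final letter is not what conditions the rule; the last vowel is.
"kosbidtoz" has last vowel 'o'. The stems whose last vowel is 'o' (rodop → rodpar, rusow → ruswar, vozkelvop → vozkelvpar) delete the last vowel and add -ar.
So kosbidtoz → kosbidtzar.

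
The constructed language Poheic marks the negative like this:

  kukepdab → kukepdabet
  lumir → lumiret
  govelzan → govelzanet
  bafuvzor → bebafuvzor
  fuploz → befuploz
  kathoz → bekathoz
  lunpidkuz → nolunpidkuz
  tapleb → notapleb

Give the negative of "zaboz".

"zaboz" has last vowel 'o'. The stems whose last vowel is 'o' (bafuvzor → bebafuvzor, fuploz → befuploz, kathoz → bekathoz) add the prefix be-.
The other patterns: stems whose last vowel is 'a' or 'i' add -et; stems whose last vowel is 'e' or 'u' add the prefix no-.
So zaboz → bezaboz.

bezaboz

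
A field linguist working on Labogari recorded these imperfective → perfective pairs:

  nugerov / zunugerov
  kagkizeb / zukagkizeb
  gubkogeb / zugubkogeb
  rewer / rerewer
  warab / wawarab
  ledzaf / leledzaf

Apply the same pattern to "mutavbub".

"mutavbub" has 3 vowels. The stems with 3 vowels (nugerov → zunugerov, kagkizeb → zukagkizeb, gubkogeb → zugubkogeb) add the prefix zu-.
So mutavbub → zumutavbub.

zumutavbub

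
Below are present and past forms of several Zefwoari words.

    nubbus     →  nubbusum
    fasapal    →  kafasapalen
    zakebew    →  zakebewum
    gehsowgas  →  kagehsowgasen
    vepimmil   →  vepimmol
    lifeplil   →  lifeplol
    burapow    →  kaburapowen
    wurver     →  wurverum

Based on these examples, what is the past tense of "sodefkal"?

lifeplil and fasapal both end in -l yet inflect differently (lifeplol, kafasapalen), so the final letter is not what conditions the rule; the last vowel is.
"sodefkal" has last vowel 'a'. The stems whose last vowel is 'a' (fasapal → kafasapalen, gehsowgas → kagehsowgasen) add ka- … -en around the stem.
The other patterns: stems whose last vowel is 'i' change the last vowel to 'o'; stems whose last vowel is 'e' or 'u' add -um.
So sodefkal → kasodefkalen.

kasodefkalen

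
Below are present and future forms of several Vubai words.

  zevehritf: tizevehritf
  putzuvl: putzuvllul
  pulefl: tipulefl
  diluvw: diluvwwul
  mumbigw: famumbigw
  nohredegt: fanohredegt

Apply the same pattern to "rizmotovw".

pulefl and putzuvl both end in -l yet inflect differently (tipulefl, putzuvllul), so the final letter is not what conditions the rule; the second-to-last letter is.
"rizmotovw" has second-to-last letter 'v'. The stems whose second-to-last letter is 'v' (putzuvl → putzuvllul, diluvw → diluvwwul) double the final consonant and add -ul.
So rizmotovw → rizmotovwwul.

rizmotovwwul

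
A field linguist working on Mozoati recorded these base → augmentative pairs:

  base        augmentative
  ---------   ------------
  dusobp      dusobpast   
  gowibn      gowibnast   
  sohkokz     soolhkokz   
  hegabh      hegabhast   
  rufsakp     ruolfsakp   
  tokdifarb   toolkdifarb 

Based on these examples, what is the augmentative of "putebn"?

dusobp and rufsakp both end in -p yet inflect differently (dusobpast, ruolfsakp), so the final letter is not what conditions the rule; the second-to-last letter is.
"putebn" has second-to-last letter 'b'. The stems whose second-to-last letter is 'b' (dusobp → dusobpast, hegabh → hegabhast, gowibn → gowibnast) add -ast.
So putebn → putebnast.

putebnast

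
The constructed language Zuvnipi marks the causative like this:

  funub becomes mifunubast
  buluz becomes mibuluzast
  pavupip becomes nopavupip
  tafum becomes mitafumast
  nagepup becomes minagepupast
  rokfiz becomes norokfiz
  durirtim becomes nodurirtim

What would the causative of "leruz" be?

"leruz" has last vowel 'u'. The stems whose last vowel is 'u' (tafum → mitafumast, buluz → mibuluzast, nagepup → minagepupast) add mi- … -ast around the stem.
So leruz → mileruzast.

mileruzast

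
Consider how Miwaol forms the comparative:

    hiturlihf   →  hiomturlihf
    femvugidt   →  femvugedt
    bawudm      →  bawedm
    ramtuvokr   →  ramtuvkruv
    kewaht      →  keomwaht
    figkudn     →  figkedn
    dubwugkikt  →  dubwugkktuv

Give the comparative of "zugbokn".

zugbknuv

kewaht and femvugidt both end in -t yet inflect differently (keomwaht, femvugedt), so the final letter is not what conditions the rule; the second-to-last letter is.
"zugbokn" has second-to-last letter 'k'. The stems whose second-to-last letter is 'k' (ramtuvokr → ramtuvkruv, dubwugkikt → dubwugkktuv) delete the last vowel and add -uv.
So zugbokn → zugbknuv.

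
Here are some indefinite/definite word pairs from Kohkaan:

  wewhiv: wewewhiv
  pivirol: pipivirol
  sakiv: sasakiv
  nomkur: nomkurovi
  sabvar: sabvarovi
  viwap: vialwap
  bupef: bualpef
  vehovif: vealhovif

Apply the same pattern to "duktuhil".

sabvar and viwap both have last vowel 'a' yet inflect differently (sabvarovi, vialwap), so the last vowel is not what conditions the rule; the final letter is.
"duktuhil" ends in -l. The one such stem in the data (pivirol → pipivirol) repeats the first consonant+vowel as a prefix (as do wewhiv, sakiv), so the same rule applies.
The other patterns: stems ending in -r add -ovi; stems ending in -f or -p insert -al- after the first vowel.
So duktuhil → duduktuhil.

duduktuhil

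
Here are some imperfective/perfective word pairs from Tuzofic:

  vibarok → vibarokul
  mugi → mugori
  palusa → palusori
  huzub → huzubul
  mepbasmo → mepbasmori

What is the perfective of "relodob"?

relodobul

vibarok and mepbasmo both have last vowel 'o' yet inflect differently (vibarokul, mepbasmori), so the last vowel is not what conditions the rule; whether the stem ends in a vowel or a consonant is.
"relodob" ends in a consonant. The stems ending in a consonant (vibarok → vibarokul, huzub → huzubul) add -ul.
So relodob → relodobul.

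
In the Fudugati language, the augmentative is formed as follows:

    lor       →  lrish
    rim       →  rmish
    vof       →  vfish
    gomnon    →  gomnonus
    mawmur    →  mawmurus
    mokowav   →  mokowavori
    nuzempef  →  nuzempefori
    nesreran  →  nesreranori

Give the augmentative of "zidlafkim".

"zidlafkim" has 3 vowels. The stems with 3 vowels (mokowav → mokowavori, nuzempef → nuzempefori, nesreran → nesreranori) add -ori.
The other patterns: stems with 1 vowel delete the last vowel and add -ish; stems with 2 vowels add -us.
So zidlafkim → zidlafkimori.

zidlafkimori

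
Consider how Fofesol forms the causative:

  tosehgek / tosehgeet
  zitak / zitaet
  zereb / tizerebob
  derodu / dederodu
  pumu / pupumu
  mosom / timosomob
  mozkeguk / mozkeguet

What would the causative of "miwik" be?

"miwik" ends in -k. The stems ending in -k (zitak → zitaet, mozkeguk → mozkeguet, tosehgek → tosehgeet) drop the final letter and add -et.
The other patterns: stems ending in -u repeat the first consonant+vowel as a prefix; stems ending in -b or -m add ti- … -ob around the stem.
So miwik → miwiet.

miwiet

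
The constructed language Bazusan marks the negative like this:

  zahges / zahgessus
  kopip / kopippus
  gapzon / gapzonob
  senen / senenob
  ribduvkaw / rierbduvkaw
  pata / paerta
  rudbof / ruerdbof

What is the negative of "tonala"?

"tonala" ends in -a. The one such stem in the data (pata → paerta) inserts -er- after the first vowel (as do ribduvkaw, rudbof), so the same rule applies.
The other patterns: stems ending in -p or -s double the final consonant and add -us; stems ending in -n add -ob.
So tonala → toernala.

toernala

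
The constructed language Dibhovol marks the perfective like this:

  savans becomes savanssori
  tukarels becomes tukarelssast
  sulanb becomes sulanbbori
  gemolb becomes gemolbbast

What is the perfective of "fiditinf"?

"fiditinf" has second-to-last letter 'n'. The stems whose second-to-last letter is 'n' (savans → savanssori, sulanb → sulanbbori) double the final consonant and add -ori.
The other pattern: stems whose second-to-last letter is 'l' double the final consonant and add -ast.
So fiditinf → fiditinffori.

fiditinffori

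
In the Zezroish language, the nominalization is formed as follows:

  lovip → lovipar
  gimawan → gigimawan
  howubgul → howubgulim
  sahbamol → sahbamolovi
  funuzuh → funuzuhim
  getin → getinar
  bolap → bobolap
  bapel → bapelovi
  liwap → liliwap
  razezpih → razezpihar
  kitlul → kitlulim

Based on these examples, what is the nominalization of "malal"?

"malal" has last vowel 'a'. The stems whose last vowel is 'a' (bolap → bobolap, gimawan → gigimawan, liwap → liliwap) repeat the first consonant+vowel as a prefix.
The other patterns: stems whose last vowel is 'i' add -ar; stems whose last vowel is 'u' add -im; stems whose last vowel is 'e' or 'o' add -ovi.
So malal → mamalal.

mamalal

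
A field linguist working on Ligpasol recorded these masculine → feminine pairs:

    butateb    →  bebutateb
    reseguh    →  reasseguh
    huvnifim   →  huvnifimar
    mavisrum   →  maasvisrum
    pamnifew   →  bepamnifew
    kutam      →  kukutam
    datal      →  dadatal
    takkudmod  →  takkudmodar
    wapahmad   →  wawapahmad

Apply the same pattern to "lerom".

leromar

kutam and huvnifim both end in -m yet inflect differently (kukutam, huvnifimar), so the final letter is not what conditions the rule; the last vowel is.
"lerom" has last vowel 'o'. The one such stem in the data (takkudmod → takkudmodar) adds -ar, so the same rule applies.
The other patterns: stems whose last vowel is 'a' repeat the first consonant+vowel as a prefix; stems whose last vowel is 'u' insert -as- after the first vowel; stems whose last vowel is 'e' add the prefix be-.
So lerom → leromar.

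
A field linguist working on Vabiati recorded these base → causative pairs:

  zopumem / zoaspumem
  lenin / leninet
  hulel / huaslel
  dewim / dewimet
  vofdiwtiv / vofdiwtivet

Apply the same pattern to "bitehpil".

zopumem and dewim both end in -m yet inflect differently (zoaspumem, dewimet), so the final letter is not what conditions the rule; the last vowel is.
"bitehpil" has last vowel 'i'. The stems whose last vowel is 'i' (dewim → dewimet, vofdiwtiv → vofdiwtivet, lenin → leninet) add -et.
So bitehpil → bitehpilet.

bitehpilet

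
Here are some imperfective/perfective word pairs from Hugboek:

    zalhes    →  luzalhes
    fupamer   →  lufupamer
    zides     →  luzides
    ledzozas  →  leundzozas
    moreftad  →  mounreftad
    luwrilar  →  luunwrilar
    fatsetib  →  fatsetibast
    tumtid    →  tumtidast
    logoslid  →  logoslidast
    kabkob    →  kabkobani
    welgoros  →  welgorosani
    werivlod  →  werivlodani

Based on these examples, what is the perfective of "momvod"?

zalhes and ledzozas both end in -s yet inflect differently (luzalhes, leundzozas), so the final letter is not what conditions the rule; the last vowel is.
"momvod" has last vowel 'o'. The stems whose last vowel is 'o' (kabkob → kabkobani, welgoros → welgorosani, werivlod → werivlodani) add -ani.
The other patterns: stems whose last vowel is 'e' add the prefix lu-; stems whose last vowel is 'a' insert -un- after the first vowel; stems whose last vowel is 'i' add -ast.
So momvod → momvodani.

momvodani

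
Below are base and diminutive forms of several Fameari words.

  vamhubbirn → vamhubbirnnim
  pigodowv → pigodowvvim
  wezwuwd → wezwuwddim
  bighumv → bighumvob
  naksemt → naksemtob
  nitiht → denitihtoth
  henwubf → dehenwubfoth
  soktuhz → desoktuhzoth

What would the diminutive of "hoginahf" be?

dehoginahfoth

"hoginahf" has second-to-last letter 'h'. The stems whose second-to-last letter is 'h' (nitiht → denitihtoth, soktuhz → desoktuhzoth) add de- … -oth around the stem.
The other patterns: stems whose second-to-last letter is 'r' or 'w' double the final consonant and add -im; stems whose second-to-last letter is 'm' add -ob.
So hoginahf → dehoginahfoth.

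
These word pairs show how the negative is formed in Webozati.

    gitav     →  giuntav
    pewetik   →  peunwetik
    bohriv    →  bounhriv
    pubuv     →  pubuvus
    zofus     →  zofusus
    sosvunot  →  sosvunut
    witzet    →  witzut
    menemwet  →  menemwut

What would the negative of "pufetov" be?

gitav and pubuv both end in -v yet inflect differently (giuntav, pubuvus), so the final letter is not what conditions the rule; the last vowel is.
"pufetov" has last vowel 'o'. The one such stem in the data (sosvunot → sosvunut) changes the last vowel to 'u' (as do witzet, menemwet), so the same rule applies.
The other patterns: stems whose last vowel is 'a' or 'i' insert -un- after the first vowel; stems whose last vowel is 'u' add -us.
So pufetov → pufetuv.

pufetuv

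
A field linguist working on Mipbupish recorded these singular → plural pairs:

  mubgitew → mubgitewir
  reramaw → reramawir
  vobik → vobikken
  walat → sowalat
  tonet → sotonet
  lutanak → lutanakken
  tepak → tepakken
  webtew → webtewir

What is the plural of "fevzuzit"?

sofevzuzit

"fevzuzit" ends in -t. The stems ending in -t (walat → sowalat, tonet → sotonet) add the prefix so-.
So fevzuzit → sofevzuzit.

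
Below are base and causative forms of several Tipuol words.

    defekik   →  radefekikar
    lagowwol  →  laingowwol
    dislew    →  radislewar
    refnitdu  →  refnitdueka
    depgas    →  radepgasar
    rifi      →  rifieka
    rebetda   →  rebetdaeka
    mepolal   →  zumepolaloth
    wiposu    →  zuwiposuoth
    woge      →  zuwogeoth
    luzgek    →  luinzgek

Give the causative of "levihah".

leinvihah

luzgek and defekik both end in -k yet inflect differently (luinzgek, radefekikar), so the final letter is not what conditions the rule; the first letter is.
"levihah" begins with l-. The stems beginning with l- (luzgek → luinzgek, lagowwol → laingowwol) insert -in- after the first vowel.
The other patterns: stems beginning with r- add -eka; stems beginning with d- add ra- … -ar around the stem; stems beginning with m- or w- add zu- … -oth around the stem.
So levihah → leinvihah.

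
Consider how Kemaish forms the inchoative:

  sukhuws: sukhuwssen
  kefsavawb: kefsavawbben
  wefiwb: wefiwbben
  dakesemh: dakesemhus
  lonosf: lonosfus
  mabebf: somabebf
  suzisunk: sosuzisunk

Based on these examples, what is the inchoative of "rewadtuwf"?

rewadtuwffen

lonosf and mabebf both end in -f yet inflect differently (lonosfus, somabebf), so the final letter is not what conditions the rule; the second-to-last letter is.
"rewadtuwf" has second-to-last letter 'w'. The stems whose second-to-last letter is 'w' (sukhuws → sukhuwssen, kefsavawb → kefsavawbben, wefiwb → wefiwbben) double the final consonant and add -en.
So rewadtuwf → rewadtuwffen.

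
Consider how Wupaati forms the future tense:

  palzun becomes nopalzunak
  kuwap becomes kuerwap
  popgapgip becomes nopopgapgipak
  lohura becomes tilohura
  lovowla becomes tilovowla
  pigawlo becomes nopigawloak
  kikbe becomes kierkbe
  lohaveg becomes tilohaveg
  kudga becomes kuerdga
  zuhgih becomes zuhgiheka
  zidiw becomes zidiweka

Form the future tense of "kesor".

lovowla and kudga both end in -a yet inflect differently (tilovowla, kuerdga), so the final letter is not what conditions the rule; the first letter is.
"kesor" begins with k-. The stems beginning with k- (kikbe → kierkbe, kuwap → kuerwap, kudga → kuerdga) insert -er- after the first vowel.
So kesor → keersor.

keersor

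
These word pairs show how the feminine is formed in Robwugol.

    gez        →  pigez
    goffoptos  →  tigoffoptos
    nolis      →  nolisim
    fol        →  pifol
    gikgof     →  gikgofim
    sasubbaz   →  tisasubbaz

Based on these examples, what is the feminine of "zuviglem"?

"zuviglem" has 3 vowels. The stems with 3 vowels (goffoptos → tigoffoptos, sasubbaz → tisasubbaz) add the prefix ti-.
The other patterns: stems with 1 vowel add the prefix pi-; stems with 2 vowels add -im.
So zuviglem → tizuviglem.

tizuviglem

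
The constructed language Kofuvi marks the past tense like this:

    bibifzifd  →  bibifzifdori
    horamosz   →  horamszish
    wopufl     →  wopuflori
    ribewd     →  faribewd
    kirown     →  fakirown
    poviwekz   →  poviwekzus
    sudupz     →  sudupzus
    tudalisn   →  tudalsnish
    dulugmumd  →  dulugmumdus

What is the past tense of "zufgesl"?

"zufgesl" has second-to-last letter 's'. The stems whose second-to-last letter is 's' (horamosz → horamszish, tudalisn → tudalsnish) delete the last vowel and add -ish.
So zufgesl → zufgslish.

zufgslish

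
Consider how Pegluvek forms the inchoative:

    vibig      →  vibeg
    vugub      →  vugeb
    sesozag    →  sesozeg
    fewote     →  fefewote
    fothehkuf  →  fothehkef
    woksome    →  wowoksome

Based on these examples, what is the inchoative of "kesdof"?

kesdef

"kesdof" ends in a consonant. The stems ending in a consonant (fothehkuf → fothehkef, sesozag → sesozeg, vugub → vugeb) change the last vowel to 'e'.
The other pattern: stems ending in a vowel repeat the first consonant+vowel as a prefix.
So kesdof → kesdef.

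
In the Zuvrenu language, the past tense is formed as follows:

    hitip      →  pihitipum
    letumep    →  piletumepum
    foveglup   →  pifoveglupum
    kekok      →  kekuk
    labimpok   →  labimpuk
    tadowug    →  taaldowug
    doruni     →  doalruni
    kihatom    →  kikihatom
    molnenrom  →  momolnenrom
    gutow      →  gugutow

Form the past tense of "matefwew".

mamatefwew

foveglup and tadowug both have last vowel 'u' yet inflect differently (pifoveglupum, taaldowug), so the last vowel is not what conditions the rule; the final letter is.
"matefwew" ends in -w. The one such stem in the data (gutow → gugutow) repeats the first consonant+vowel as a prefix (as do kihatom, molnenrom), so the same rule applies.
So matefwew → mamatefwew.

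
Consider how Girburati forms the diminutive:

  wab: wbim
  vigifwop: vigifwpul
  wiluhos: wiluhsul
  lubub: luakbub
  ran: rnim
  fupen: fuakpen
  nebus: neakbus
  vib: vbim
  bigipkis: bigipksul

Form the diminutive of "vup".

vib and lubub both end in -b yet inflect differently (vbim, luakbub), so the final letter is not what conditions the rule; the number of vowels is.
"vup" has 1 vowel. The stems with 1 vowel (ran → rnim, vib → vbim, wab → wbim) delete the last vowel and add -im.
So vup → vpim.

vpim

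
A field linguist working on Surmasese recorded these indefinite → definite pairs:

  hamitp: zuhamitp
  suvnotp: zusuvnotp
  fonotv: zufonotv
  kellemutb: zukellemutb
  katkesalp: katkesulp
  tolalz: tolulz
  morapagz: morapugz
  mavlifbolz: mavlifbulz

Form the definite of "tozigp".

tozugp

"tozigp" has second-to-last letter 'g'. The one such stem in the data (morapagz → morapugz) changes the last vowel to 'u' (as do katkesalp, tolalz), so the same rule applies.
So tozigp → tozugp.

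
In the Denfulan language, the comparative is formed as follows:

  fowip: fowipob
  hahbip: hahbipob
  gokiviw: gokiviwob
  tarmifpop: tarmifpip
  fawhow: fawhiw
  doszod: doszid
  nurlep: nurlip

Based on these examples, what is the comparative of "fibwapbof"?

fowip and tarmifpop both end in -p yet inflect differently (fowipob, tarmifpip), so the final letter is not what conditions the rule; the last vowel is.
"fibwapbof" has last vowel 'o'. The stems whose last vowel is 'o' (tarmifpop → tarmifpip, fawhow → fawhiw, doszod → doszid) change the last vowel to 'i'.
The other pattern: stems whose last vowel is 'i' add -ob.
So fibwapbof → fibwapbif.

fibwapbif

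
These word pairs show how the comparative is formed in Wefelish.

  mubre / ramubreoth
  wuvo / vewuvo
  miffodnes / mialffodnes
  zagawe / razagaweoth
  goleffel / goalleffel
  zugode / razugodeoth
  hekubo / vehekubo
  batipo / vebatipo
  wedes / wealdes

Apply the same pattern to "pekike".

rapekikeoth

"pekike" ends in -e. The stems ending in -e (zugode → razugodeoth, zagawe → razagaweoth, mubre → ramubreoth) add ra- … -oth around the stem.
So pekike → rapekikeoth.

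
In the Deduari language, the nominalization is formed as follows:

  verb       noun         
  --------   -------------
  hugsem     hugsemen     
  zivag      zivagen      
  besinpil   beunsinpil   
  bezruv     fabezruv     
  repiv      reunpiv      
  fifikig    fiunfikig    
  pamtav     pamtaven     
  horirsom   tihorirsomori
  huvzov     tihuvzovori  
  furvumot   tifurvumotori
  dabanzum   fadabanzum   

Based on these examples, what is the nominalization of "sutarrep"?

"sutarrep" has last vowel 'e'. The one such stem in the data (hugsem → hugsemen) adds -en, so the same rule applies.
The other patterns: stems whose last vowel is 'o' add ti- … -ori around the stem; stems whose last vowel is 'i' insert -un- after the first vowel; stems whose last vowel is 'u' add the prefix fa-.
So sutarrep → sutarrepen.

sutarrepen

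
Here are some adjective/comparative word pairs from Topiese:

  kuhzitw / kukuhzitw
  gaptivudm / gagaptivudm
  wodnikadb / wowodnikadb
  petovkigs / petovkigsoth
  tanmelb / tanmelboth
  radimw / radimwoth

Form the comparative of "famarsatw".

wodnikadb and tanmelb both end in -b yet inflect differently (wowodnikadb, tanmelboth), so the final letter is not what conditions the rule; the second-to-last letter is.
"famarsatw" has second-to-last letter 't'. The one such stem in the data (kuhzitw → kukuhzitw) repeats the first consonant+vowel as a prefix (as do gaptivudm, wodnikadb), so the same rule applies.
The other pattern: stems whose second-to-last letter is 'g', 'l' or 'm' add -oth.
So famarsatw → fafamarsatw.

fafamarsatw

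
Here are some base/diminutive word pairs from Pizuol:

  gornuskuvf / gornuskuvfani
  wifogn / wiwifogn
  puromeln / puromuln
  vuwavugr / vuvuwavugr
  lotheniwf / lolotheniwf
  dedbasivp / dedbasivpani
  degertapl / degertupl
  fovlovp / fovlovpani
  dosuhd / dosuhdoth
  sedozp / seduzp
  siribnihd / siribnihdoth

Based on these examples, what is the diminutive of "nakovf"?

gornuskuvf and lotheniwf both end in -f yet inflect differently (gornuskuvfani, lolotheniwf), so the final letter is not what conditions the rule; the second-to-last letter is.
"nakovf" has second-to-last letter 'v'. The stems whose second-to-last letter is 'v' (fovlovp → fovlovpani, gornuskuvf → gornuskuvfani, dedbasivp → dedbasivpani) add -ani.
The other patterns: stems whose second-to-last letter is 'h' add -oth; stems whose second-to-last letter is 'g' or 'w' repeat the first consonant+vowel as a prefix; stems whose second-to-last letter is 'l', 'p' or 'z' change the last vowel to 'u'.
So nakovf → nakovfani.

nakovfani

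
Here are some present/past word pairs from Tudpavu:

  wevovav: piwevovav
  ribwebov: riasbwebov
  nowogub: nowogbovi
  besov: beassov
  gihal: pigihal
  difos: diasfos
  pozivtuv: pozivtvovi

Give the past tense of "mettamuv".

pozivtuv and ribwebov both end in -v yet inflect differently (pozivtvovi, riasbwebov), so the final letter is not what conditions the rule; the last vowel is.
"mettamuv" has last vowel 'u'. The stems whose last vowel is 'u' (nowogub → nowogbovi, pozivtuv → pozivtvovi) delete the last vowel and add -ovi.
So mettamuv → mettamvovi.

mettamvovi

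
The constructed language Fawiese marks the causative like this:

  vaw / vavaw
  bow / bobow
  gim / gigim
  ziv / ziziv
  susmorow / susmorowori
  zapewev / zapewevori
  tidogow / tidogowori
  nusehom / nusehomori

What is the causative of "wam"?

vaw and susmorow both end in -w yet inflect differently (vavaw, susmorowori), so the final letter is not what conditions the rule; the number of vowels is.
"wam" has 1 vowel. The stems with 1 vowel (vaw → vavaw, bow → bobow, gim → gigim) repeat the first consonant+vowel as a prefix.
So wam → wawam.

wawam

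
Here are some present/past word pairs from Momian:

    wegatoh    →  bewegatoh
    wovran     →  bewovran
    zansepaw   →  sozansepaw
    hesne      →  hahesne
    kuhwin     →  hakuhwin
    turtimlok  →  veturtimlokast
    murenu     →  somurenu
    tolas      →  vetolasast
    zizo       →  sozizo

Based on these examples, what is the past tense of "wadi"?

bewadi

wovran and kuhwin both end in -n yet inflect differently (bewovran, hakuhwin), so the final letter is not what conditions the rule; the first letter is.
"wadi" begins with w-. The stems beginning with w- (wovran → bewovran, wegatoh → bewegatoh) add the prefix be-.
The other patterns: stems beginning with t- add ve- … -ast around the stem; stems beginning with h- or k- add the prefix ha-; stems beginning with m- or z- add the prefix so-.
So wadi → bewadi.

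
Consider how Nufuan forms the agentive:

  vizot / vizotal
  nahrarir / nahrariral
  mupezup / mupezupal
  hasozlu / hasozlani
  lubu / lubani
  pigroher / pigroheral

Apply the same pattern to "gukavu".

gukavani

hasozlu and mupezup both have last vowel 'u' yet inflect differently (hasozlani, mupezupal), so the last vowel is not what conditions the rule; whether the stem ends in a vowel or a consonant is.
"gukavu" ends in a vowel. The stems ending in a vowel (hasozlu → hasozlani, lubu → lubani) drop the final letter and add -ani.
The other pattern: stems ending in a consonant add -al.
So gukavu → gukavani.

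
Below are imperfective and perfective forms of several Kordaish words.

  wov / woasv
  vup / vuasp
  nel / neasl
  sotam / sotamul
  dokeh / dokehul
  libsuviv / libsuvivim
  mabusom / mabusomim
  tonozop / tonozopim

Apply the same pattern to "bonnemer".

bonnemerim

wov and libsuviv both end in -v yet inflect differently (woasv, libsuvivim), so the final letter is not what conditions the rule; the number of vowels is.
"bonnemer" has 3 vowels. The stems with 3 vowels (libsuviv → libsuvivim, mabusom → mabusomim, tonozop → tonozopim) add -im.
So bonnemer → bonnemerim.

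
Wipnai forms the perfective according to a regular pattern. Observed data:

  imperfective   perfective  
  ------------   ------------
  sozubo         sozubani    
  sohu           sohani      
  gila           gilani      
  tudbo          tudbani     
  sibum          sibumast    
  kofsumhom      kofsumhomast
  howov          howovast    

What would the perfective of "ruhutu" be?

ruhutani

sohu and sibum both have last vowel 'u' yet inflect differently (sohani, sibumast), so the last vowel is not what conditions the rule; whether the stem ends in a vowel or a consonant is.
"ruhutu" ends in a vowel. The stems ending in a vowel (sozubo → sozubani, sohu → sohani, gila → gilani) drop the final letter and add -ani.
The other pattern: stems ending in a consonant add -ast.
So ruhutu → ruhutani.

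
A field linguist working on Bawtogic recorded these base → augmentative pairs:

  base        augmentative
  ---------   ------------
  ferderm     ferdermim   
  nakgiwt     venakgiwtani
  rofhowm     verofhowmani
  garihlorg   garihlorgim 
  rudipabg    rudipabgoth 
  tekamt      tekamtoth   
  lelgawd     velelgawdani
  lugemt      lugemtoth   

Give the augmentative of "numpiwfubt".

ferderm and rofhowm both end in -m yet inflect differently (ferdermim, verofhowmani), so the final letter is not what conditions the rule; the second-to-last letter is.
"numpiwfubt" has second-to-last letter 'b'. The one such stem in the data (rudipabg → rudipabgoth) adds -oth, so the same rule applies.
The other patterns: stems whose second-to-last letter is 'r' add -im; stems whose second-to-last letter is 'w' add ve- … -ani around the stem.
So numpiwfubt → numpiwfubtoth.

numpiwfubtoth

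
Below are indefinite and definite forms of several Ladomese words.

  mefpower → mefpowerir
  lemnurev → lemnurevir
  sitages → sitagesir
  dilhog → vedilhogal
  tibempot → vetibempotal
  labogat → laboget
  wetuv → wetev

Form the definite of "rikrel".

rikrelir

tibempot and labogat both end in -t yet inflect differently (vetibempotal, laboget), so the final letter is not what conditions the rule; the last vowel is.
"rikrel" has last vowel 'e'. The stems whose last vowel is 'e' (mefpower → mefpowerir, lemnurev → lemnurevir, sitages → sitagesir) add -ir.
So rikrel → rikrelir.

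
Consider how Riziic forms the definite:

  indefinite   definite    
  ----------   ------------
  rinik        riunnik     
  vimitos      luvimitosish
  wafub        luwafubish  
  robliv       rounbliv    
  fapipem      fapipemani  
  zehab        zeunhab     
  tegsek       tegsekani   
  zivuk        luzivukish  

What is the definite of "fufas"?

"fufas" has last vowel 'a'. The one such stem in the data (zehab → zeunhab) inserts -un- after the first vowel (as do rinik, robliv), so the same rule applies.
So fufas → fuunfas.

fuunfas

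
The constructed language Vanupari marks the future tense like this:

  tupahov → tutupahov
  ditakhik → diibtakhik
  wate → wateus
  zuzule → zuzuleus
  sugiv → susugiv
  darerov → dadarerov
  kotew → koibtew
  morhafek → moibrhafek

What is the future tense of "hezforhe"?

sugiv and ditakhik both have last vowel 'i' yet inflect differently (susugiv, diibtakhik), so the last vowel is not what conditions the rule; the final letter is.
"hezforhe" ends in -e. The stems ending in -e (zuzule → zuzuleus, wate → wateus) add -us.
So hezforhe → hezforheus.

hezforheus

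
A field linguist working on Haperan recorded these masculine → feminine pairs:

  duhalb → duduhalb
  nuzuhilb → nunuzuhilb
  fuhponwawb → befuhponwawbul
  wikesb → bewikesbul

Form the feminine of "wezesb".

duhalb and fuhponwawb both end in -b yet inflect differently (duduhalb, befuhponwawbul), so the final letter is not what conditions the rule; the second-to-last letter is.
"wezesb" has second-to-last letter 's'. The one such stem in the data (wikesb → bewikesbul) adds be- … -ul around the stem, so the same rule applies.
So wezesb → bewezesbul.

bewezesbul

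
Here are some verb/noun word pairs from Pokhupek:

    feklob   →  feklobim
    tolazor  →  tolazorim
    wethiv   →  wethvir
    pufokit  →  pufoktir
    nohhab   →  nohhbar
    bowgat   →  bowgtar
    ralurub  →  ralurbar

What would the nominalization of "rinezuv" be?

rinezvar

"rinezuv" has last vowel 'u'. The one such stem in the data (ralurub → ralurbar) deletes the last vowel and adds -ar (as do nohhab, bowgat), so the same rule applies.
So rinezuv → rinezvar.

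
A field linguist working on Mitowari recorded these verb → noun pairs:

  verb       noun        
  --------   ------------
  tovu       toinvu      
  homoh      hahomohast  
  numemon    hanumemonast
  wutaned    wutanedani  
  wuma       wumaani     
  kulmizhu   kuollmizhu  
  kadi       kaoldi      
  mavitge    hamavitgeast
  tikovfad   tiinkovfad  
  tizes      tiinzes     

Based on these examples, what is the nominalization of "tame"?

kulmizhu and tovu both end in -u yet inflect differently (kuollmizhu, toinvu), so the final letter is not what conditions the rule; the first letter is.
"tame" begins with t-. The stems beginning with t- (tovu → toinvu, tizes → tiinzes, tikovfad → tiinkovfad) insert -in- after the first vowel.
So tame → tainme.

tainme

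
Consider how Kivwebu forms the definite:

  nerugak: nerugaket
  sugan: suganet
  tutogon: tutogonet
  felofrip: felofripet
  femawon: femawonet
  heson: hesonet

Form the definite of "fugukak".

Every pair shown (nerugak → nerugaket, sugan → suganet, tutogon → tutogonet, …) follows the same rule: add -et.
So fugukak → fugukaket.

fugukaket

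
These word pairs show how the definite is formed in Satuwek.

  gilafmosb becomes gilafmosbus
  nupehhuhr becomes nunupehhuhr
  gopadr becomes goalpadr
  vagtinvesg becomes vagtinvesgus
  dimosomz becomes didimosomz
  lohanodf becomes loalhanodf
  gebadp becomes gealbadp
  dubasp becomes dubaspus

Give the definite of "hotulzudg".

hoaltulzudg

gebadp and dubasp both end in -p yet inflect differently (gealbadp, dubaspus), so the final letter is not what conditions the rule; the second-to-last letter is.
"hotulzudg" has second-to-last letter 'd'. The stems whose second-to-last letter is 'd' (gebadp → gealbadp, lohanodf → loalhanodf, gopadr → goalpadr) insert -al- after the first vowel.
So hotulzudg → hoaltulzudg.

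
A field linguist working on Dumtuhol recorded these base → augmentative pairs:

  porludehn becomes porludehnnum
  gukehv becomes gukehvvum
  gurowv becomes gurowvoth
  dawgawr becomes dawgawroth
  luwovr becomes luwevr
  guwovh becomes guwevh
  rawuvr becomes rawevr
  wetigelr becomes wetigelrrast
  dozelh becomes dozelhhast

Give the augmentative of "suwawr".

suwawroth

gukehv and gurowv both end in -v yet inflect differently (gukehvvum, gurowvoth), so the final letter is not what conditions the rule; the second-to-last letter is.
"suwawr" has second-to-last letter 'w'. The stems whose second-to-last letter is 'w' (gurowv → gurowvoth, dawgawr → dawgawroth) add -oth.
So suwawr → suwawroth.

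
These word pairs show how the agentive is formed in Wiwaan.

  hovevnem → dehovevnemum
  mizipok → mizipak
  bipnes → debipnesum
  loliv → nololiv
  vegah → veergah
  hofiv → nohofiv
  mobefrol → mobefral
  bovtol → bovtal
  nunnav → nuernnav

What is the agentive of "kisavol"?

"kisavol" has last vowel 'o'. The stems whose last vowel is 'o' (mizipok → mizipak, bovtol → bovtal, mobefrol → mobefral) change the last vowel to 'a'.
So kisavol → kisaval.

kisaval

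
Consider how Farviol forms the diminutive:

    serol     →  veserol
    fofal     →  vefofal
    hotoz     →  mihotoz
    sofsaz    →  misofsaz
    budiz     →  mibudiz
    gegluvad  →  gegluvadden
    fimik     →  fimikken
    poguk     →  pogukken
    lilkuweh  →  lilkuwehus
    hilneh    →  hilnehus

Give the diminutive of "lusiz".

"lusiz" ends in -z. The stems ending in -z (hotoz → mihotoz, sofsaz → misofsaz, budiz → mibudiz) add the prefix mi-.
So lusiz → milusiz.

milusiz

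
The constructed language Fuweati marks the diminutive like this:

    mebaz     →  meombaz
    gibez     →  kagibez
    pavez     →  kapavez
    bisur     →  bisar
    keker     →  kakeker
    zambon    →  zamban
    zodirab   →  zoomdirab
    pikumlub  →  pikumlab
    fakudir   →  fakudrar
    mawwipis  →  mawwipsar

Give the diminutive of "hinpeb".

bisur and keker both end in -r yet inflect differently (bisar, kakeker), so the final letter is not what conditions the rule; the last vowel is.
"hinpeb" has last vowel 'e'. The stems whose last vowel is 'e' (gibez → kagibez, keker → kakeker, pavez → kapavez) add the prefix ka-.
So hinpeb → kahinpeb.

kahinpeb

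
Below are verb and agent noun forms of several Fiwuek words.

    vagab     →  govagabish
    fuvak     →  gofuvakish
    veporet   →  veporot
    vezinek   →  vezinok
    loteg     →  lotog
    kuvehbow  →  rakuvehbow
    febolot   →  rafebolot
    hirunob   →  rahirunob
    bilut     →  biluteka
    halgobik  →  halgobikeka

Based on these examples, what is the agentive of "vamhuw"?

vamhuweka

fuvak and vezinek both end in -k yet inflect differently (gofuvakish, vezinok), so the final letter is not what conditions the rule; the last vowel is.
"vamhuw" has last vowel 'u'. The one such stem in the data (bilut → biluteka) adds -eka, so the same rule applies.
So vamhuw → vamhuweka.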